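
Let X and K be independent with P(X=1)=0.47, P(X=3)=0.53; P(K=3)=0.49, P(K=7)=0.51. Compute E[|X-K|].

2.98

E[|X-K|] = Σ_x Σ_k |x-k| · P(X=x)P(K=k)
 = 2·0.2303 + 6·0.2397 + 0·0.2597 + 4·0.2703
 = 0.4606 + 1.4382 + 0 + 1.0812
 = 2.98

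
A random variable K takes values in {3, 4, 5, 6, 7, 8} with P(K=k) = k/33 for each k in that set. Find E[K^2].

39

E[K^2] = Σ k^2·P(K=k)
 = 9·1/11 + 16·4/33 + 25·5/33 + 36·2/11 + 49·7/33 + 64·8/33
 = 9/11 + 64/33 + 125/33 + 72/11 + 343/33 + 512/33
 = 39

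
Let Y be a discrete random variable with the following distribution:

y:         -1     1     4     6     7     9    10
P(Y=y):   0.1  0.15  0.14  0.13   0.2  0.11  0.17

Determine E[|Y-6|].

E[|Y-6|] = Σ |y-6|·P(Y=y)
 = 7·0.1 + 5·0.15 + 2·0.14 + 0·0.13 + 1·0.2 + 3·0.11 + 4·0.17
 = 0.7 + 0.75 + 0.28 + 0 + 0.2 + 0.33 + 0.68
 = 2.94

2.94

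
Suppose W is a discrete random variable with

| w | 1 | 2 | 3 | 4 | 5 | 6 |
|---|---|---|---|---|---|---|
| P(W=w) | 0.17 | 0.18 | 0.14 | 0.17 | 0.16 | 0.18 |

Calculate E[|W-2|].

E[|W-2|] = Σ |w-2|·P(W=w)
 = 1·0.17 + 0·0.18 + 1·0.14 + 2·0.17 + 3·0.16 + 4·0.18
 = 0.17 + 0 + 0.14 + 0.34 + 0.48 + 0.72
 = 1.85

1.85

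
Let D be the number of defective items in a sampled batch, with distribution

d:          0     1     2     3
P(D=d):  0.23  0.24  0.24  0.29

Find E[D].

1.59

E[D] = Σ d·P(D=d)
 = 0·0.23 + 1·0.24 + 2·0.24 + 3·0.29
 = 0 + 0.24 + 0.48 + 0.87
 = 1.59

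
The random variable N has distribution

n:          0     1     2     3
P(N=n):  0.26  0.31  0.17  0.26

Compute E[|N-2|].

1.09

E[|N-2|] = Σ |n-2|·P(N=n)
 = 2·0.26 + 1·0.31 + 0·0.17 + 1·0.26
 = 0.52 + 0.31 + 0 + 0.26
 = 1.09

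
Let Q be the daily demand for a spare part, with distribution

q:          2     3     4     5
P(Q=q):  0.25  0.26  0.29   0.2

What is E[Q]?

E[Q] = Σ q·P(Q=q)
 = 2·0.25 + 3·0.26 + 4·0.29 + 5·0.2
 = 0.5 + 0.78 + 1.16 + 1
 = 3.44

3.44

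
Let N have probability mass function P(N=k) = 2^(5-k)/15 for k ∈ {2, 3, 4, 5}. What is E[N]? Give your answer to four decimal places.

E[N] = Σ n·P(N=n)
 = 2·8/15 + 3·4/15 + 4·2/15 + 5·1/15
 = 16/15 + 4/5 + 8/15 + 1/3
 = 41/15

2.7333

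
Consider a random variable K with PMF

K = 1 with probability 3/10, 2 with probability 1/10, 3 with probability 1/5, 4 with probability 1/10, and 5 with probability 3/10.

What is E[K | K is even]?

P(K is even) = 1/10 + 1/10 = 1/5.
E[K | K is even] = [2·1/10 + 4·1/10] / (1/5)
 = 3/5 / (1/5)
 = 3

3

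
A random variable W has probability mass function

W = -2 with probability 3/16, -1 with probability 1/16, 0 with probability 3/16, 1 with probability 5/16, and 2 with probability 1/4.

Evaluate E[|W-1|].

1.125

E[|W-1|] = Σ |w-1|·P(W=w)
 = 3·3/16 + 2·1/16 + 1·3/16 + 0·5/16 + 1·1/4
 = 9/16 + 1/8 + 3/16 + 0 + 1/4
 = 9/8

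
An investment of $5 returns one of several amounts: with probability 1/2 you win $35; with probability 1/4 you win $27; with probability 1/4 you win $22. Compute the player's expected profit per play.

E[payout] = 35·1/2 + 27·1/4 + 22·1/4
 = 35/2 + 27/4 + 11/2
 = 119/4
Net = 119/4 - 5 = 99/4

24.75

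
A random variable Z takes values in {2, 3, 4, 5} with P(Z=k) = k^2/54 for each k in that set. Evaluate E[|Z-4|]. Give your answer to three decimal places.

E[|Z-4|] = Σ |z-4|·P(Z=z)
 = 2·2/27 + 1·1/6 + 0·8/27 + 1·25/54
 = 4/27 + 1/6 + 0 + 25/54
 = 7/9

0.778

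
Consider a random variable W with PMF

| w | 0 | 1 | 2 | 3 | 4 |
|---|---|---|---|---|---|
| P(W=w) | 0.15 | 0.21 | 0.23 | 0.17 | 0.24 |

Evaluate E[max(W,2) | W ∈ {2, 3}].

2.425

P(W ∈ {2, 3}) = 0.23 + 0.17 = 0.4.
E[max(W,2) | W ∈ {2, 3}] = [2·0.23 + 3·0.17] / 0.4
 = 0.97 / 0.4
 = 97/40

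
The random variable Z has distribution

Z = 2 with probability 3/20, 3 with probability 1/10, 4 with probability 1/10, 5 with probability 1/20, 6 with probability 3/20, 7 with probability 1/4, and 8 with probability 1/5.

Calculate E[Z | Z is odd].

5.75

P(Z is odd) = 1/10 + 1/20 + 1/4 = 2/5.
E[Z | Z is odd] = [3·1/10 + 5·1/20 + 7·1/4] / (2/5)
 = 23/10 / (2/5)
 = 23/4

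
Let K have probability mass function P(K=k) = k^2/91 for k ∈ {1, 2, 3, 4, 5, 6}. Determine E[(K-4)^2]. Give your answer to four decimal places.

E[(K-4)^2] = Σ (k-4)^2·P(K=k)
 = 9·1/91 + 4·4/91 + 1·9/91 + 0·16/91 + 1·25/91 + 4·36/91
 = 9/91 + 16/91 + 9/91 + 0 + 25/91 + 144/91
 = 29/13

2.2308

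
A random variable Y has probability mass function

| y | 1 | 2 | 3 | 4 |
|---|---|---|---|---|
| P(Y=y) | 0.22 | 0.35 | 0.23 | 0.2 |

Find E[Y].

E[Y] = Σ y·P(Y=y)
 = 1·0.22 + 2·0.35 + 3·0.23 + 4·0.2
 = 0.22 + 0.7 + 0.69 + 0.8
 = 2.41

2.41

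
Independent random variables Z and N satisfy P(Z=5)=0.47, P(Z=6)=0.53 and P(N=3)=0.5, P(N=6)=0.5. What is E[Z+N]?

E[Z+N] = Σ_z Σ_n (z+n) · P(Z=z)P(N=n)
 = 8·0.235 + 11·0.235 + 9·0.265 + 12·0.265
 = 1.88 + 2.585 + 2.385 + 3.18
 = 10.03

10.03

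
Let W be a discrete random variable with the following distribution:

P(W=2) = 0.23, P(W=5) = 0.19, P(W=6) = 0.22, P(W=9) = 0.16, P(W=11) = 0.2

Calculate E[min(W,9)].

5.97

E[min(W,9)] = Σ min(w,9)·P(W=w)
 = 2·0.23 + 5·0.19 + 6·0.22 + 9·0.16 + 9·0.2
 = 0.46 + 0.95 + 1.32 + 1.44 + 1.8
 = 5.97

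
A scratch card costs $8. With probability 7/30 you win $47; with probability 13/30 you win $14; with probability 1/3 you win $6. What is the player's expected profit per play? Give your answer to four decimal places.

E[payout] = 47·7/30 + 14·13/30 + 6·1/3
 = 329/30 + 91/15 + 2
 = 571/30
Net = 571/30 - 8 = 331/30

11.0333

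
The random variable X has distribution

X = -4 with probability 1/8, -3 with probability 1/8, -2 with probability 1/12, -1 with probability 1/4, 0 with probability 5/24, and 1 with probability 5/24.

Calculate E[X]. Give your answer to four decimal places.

-1.0833

E[X] = Σ x·P(X=x)
 = (-4)·1/8 + (-3)·1/8 + (-2)·1/12 + (-1)·1/4 + 0·5/24 + 1·5/24
 = (-1/2) + (-3/8) + (-1/6) + (-1/4) + 0 + 5/24
 = -13/12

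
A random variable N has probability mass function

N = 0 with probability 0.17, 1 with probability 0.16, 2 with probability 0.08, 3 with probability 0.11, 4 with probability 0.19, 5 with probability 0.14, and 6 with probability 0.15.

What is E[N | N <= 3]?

P(N <= 3) = 0.17 + 0.16 + 0.08 + 0.11 = 0.52.
E[N | N <= 3] = [0·0.17 + 1·0.16 + 2·0.08 + 3·0.11] / 0.52
 = 0.65 / 0.52
 = 5/4

1.25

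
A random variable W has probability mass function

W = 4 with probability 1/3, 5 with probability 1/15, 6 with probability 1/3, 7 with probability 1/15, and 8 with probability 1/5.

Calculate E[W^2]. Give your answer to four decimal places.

35.0667

E[W^2] = Σ w^2·P(W=w)
 = 16·1/3 + 25·1/15 + 36·1/3 + 49·1/15 + 64·1/5
 = 16/3 + 5/3 + 12 + 49/15 + 64/5
 = 526/15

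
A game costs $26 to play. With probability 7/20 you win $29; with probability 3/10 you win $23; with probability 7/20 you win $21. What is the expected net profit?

-1.6

E[payout] = 29·7/20 + 23·3/10 + 21·7/20
 = 203/20 + 69/10 + 147/20
 = 122/5
Net = 122/5 - 26 = -8/5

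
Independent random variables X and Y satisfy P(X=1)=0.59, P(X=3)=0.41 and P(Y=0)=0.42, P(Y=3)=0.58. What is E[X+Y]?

E[X+Y] = Σ_x Σ_y (x+y) · P(X=x)P(Y=y)
 = 1·0.2478 + 4·0.3422 + 3·0.1722 + 6·0.2378
 = 0.2478 + 1.3688 + 0.5166 + 1.4268
 = 3.56

3.56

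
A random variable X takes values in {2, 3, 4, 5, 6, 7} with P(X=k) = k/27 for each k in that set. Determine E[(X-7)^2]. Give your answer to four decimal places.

5.9259

E[(X-7)^2] = Σ (x-7)^2·P(X=x)
 = 25·2/27 + 16·1/9 + 9·4/27 + 4·5/27 + 1·2/9 + 0·7/27
 = 50/27 + 16/9 + 4/3 + 20/27 + 2/9 + 0
 = 160/27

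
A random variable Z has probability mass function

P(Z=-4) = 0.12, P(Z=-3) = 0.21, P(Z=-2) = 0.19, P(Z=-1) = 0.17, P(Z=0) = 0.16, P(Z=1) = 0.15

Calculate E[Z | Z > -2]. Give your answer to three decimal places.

P(Z > -2) = 0.17 + 0.16 + 0.15 = 0.48.
E[Z | Z > -2] = [(-1)·0.17 + 0·0.16 + 1·0.15] / 0.48
 = -0.02 / 0.48
 = -1/24

-0.042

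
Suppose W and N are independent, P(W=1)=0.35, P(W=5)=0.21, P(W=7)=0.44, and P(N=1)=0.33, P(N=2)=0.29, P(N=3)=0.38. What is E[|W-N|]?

3.165

E[|W-N|] = Σ_w Σ_n |w-n| · P(W=w)P(N=n)
 = 0·0.1155 + 1·0.1015 + 2·0.133 + 4·0.0693 + 3·0.0609 + 2·0.0798 + 6·0.1452 + 5·0.1276 + 4·0.1672
 = 0 + 0.1015 + 0.266 + 0.2772 + 0.1827 + 0.1596 + 0.8712 + 0.638 + 0.6688
 = 3.165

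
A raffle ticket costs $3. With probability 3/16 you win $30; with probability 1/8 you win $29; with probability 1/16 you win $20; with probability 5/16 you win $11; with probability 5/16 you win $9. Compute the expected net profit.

13.75

E[payout] = 30·3/16 + 29·1/8 + 20·1/16 + 11·5/16 + 9·5/16
 = 45/8 + 29/8 + 5/4 + 55/16 + 45/16
 = 67/4
Net = 67/4 - 3 = 55/4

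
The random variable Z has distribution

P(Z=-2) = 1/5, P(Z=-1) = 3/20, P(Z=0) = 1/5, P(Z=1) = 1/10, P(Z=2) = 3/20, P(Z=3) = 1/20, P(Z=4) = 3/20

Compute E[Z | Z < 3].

-0.1875

P(Z < 3) = 1/5 + 3/20 + 1/5 + 1/10 + 3/20 = 4/5.
E[Z | Z < 3] = [(-2)·1/5 + (-1)·3/20 + 0·1/5 + 1·1/10 + 2·3/20] / (4/5)
 = -3/20 / (4/5)
 = -3/16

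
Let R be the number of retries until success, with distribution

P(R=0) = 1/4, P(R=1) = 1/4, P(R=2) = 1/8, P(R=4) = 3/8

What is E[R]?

E[R] = Σ r·P(R=r)
 = 0·1/4 + 1·1/4 + 2·1/8 + 4·3/8
 = 0 + 1/4 + 1/4 + 3/2
 = 2

2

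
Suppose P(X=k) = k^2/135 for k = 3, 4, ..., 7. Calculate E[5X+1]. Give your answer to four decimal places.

29.7037

E[5X+1] = Σ (5x+1)·P(X=x)
 = 16·1/15 + 21·16/135 + 26·5/27 + 31·4/15 + 36·49/135
 = 16/15 + 112/45 + 130/27 + 124/15 + 196/15
 = 802/27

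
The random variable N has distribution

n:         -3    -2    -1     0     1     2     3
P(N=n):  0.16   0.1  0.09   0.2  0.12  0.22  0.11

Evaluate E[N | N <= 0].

-1.4

P(N <= 0) = 0.16 + 0.1 + 0.09 + 0.2 = 0.55.
E[N | N <= 0] = [(-3)·0.16 + (-2)·0.1 + (-1)·0.09 + 0·0.2] / 0.55
 = -0.77 / 0.55
 = -7/5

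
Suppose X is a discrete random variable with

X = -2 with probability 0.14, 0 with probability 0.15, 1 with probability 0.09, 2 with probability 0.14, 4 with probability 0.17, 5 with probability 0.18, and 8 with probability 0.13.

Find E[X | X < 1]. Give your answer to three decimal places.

-0.966

P(X < 1) = 0.14 + 0.15 = 0.29.
E[X | X < 1] = [(-2)·0.14 + 0·0.15] / 0.29
 = -0.28 / 0.29
 = -28/29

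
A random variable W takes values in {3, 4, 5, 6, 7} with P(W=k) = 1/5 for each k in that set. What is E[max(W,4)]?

5.2

E[max(W,4)] = Σ max(w,4)·P(W=w)
 = 4·1/5 + 4·1/5 + 5·1/5 + 6·1/5 + 7·1/5
 = 4/5 + 4/5 + 1 + 6/5 + 7/5
 = 26/5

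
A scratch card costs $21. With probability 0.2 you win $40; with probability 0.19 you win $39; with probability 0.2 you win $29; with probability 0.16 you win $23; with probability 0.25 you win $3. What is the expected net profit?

E[payout] = 40·0.2 + 39·0.19 + 29·0.2 + 23·0.16 + 3·0.25
 = 8 + 7.41 + 5.8 + 3.68 + 0.75
 = 25.64
Net = 25.64 - 21 = 4.64

4.64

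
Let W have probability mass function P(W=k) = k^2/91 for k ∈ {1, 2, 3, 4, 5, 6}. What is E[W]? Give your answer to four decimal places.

4.8462

E[W] = Σ w·P(W=w)
 = 1·1/91 + 2·4/91 + 3·9/91 + 4·16/91 + 5·25/91 + 6·36/91
 = 1/91 + 8/91 + 27/91 + 64/91 + 125/91 + 216/91
 = 63/13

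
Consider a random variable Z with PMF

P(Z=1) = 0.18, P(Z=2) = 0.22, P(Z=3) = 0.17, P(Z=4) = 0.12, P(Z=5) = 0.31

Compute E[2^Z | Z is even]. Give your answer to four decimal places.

8.2353

P(Z is even) = 0.22 + 0.12 = 0.34.
E[2^Z | Z is even] = [4·0.22 + 16·0.12] / 0.34
 = 2.8 / 0.34
 = 140/17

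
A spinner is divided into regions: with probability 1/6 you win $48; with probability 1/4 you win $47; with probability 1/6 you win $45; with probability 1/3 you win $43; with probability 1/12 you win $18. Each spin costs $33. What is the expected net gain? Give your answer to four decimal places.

10.0833

E[payout] = 48·1/6 + 47·1/4 + 45·1/6 + 43·1/3 + 18·1/12
 = 8 + 47/4 + 15/2 + 43/3 + 3/2
 = 517/12
Net = 517/12 - 33 = 121/12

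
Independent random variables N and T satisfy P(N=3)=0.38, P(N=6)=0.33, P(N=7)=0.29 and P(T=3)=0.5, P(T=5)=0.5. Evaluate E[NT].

E[NT] = Σ_n Σ_t nt · P(N=n)P(T=t)
 = 9·0.19 + 15·0.19 + 18·0.165 + 30·0.165 + 21·0.145 + 35·0.145
 = 1.71 + 2.85 + 2.97 + 4.95 + 3.045 + 5.075
 = 20.6

20.6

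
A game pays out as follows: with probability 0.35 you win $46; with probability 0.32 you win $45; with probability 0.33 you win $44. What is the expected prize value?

E[payout] = 46·0.35 + 45·0.32 + 44·0.33
 = 16.1 + 14.4 + 14.52
 = 45.02

45.02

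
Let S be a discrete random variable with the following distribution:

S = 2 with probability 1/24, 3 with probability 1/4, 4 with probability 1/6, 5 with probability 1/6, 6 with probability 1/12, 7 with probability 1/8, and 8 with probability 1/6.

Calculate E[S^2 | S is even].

P(S is even) = 1/24 + 1/6 + 1/12 + 1/6 = 11/24.
E[S^2 | S is even] = [4·1/24 + 16·1/6 + 36·1/12 + 64·1/6] / (11/24)
 = 33/2 / (11/24)
 = 36

36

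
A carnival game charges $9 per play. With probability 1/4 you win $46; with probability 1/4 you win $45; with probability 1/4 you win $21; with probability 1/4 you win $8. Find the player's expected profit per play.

E[payout] = 46·1/4 + 45·1/4 + 21·1/4 + 8·1/4
 = 23/2 + 45/4 + 21/4 + 2
 = 30
Net = 30 - 9 = 21

21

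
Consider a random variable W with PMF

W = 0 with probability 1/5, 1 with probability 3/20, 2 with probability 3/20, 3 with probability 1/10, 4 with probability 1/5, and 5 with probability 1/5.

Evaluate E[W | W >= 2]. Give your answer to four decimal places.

3.6923

P(W >= 2) = 3/20 + 1/10 + 1/5 + 1/5 = 13/20.
E[W | W >= 2] = [2·3/20 + 3·1/10 + 4·1/5 + 5·1/5] / (13/20)
 = 12/5 / (13/20)
 = 48/13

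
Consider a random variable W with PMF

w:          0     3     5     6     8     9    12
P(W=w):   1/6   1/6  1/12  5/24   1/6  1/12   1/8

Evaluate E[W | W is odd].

P(W is odd) = 1/6 + 1/12 + 1/12 = 1/3.
E[W | W is odd] = [3·1/6 + 5·1/12 + 9·1/12] / (1/3)
 = 5/3 / (1/3)
 = 5

5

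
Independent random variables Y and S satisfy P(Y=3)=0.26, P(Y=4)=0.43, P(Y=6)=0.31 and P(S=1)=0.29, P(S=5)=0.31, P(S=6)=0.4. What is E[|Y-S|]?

2.021

E[|Y-S|] = Σ_y Σ_s |y-s| · P(Y=y)P(S=s)
 = 2·0.0754 + 2·0.0806 + 3·0.104 + 3·0.1247 + 1·0.1333 + 2·0.172 + 5·0.0899 + 1·0.0961 + 0·0.124
 = 0.1508 + 0.1612 + 0.312 + 0.3741 + 0.1333 + 0.344 + 0.4495 + 0.0961 + 0
 = 2.021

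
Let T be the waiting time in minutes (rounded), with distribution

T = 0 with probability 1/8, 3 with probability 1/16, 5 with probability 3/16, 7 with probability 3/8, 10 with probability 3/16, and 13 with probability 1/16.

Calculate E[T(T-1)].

46.5

E[T(T-1)] = Σ t(t-1)·P(T=t)
 = 0·1/8 + 6·1/16 + 20·3/16 + 42·3/8 + 90·3/16 + 156·1/16
 = 0 + 3/8 + 15/4 + 63/4 + 135/8 + 39/4
 = 93/2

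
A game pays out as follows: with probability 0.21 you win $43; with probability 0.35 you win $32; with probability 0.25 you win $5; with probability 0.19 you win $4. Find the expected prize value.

E[payout] = 43·0.21 + 32·0.35 + 5·0.25 + 4·0.19
 = 9.03 + 11.2 + 1.25 + 0.76
 = 22.24

22.24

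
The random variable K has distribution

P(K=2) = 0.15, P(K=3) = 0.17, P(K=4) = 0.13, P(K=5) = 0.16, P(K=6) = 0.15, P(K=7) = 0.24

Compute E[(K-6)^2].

4.85

E[(K-6)^2] = Σ (k-6)^2·P(K=k)
 = 16·0.15 + 9·0.17 + 4·0.13 + 1·0.16 + 0·0.15 + 1·0.24
 = 2.4 + 1.53 + 0.52 + 0.16 + 0 + 0.24
 = 4.85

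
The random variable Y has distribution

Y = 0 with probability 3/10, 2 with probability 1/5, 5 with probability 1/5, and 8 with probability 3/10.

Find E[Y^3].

180.2

E[Y^3] = Σ y^3·P(Y=y)
 = 0·3/10 + 8·1/5 + 125·1/5 + 512·3/10
 = 0 + 8/5 + 25 + 768/5
 = 901/5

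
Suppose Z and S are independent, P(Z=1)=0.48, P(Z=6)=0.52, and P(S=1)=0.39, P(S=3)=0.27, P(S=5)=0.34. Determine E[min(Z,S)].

1.988

E[min(Z,S)] = Σ_z Σ_s min(z,s) · P(Z=z)P(S=s)
 = 1·0.1872 + 1·0.1296 + 1·0.1632 + 1·0.2028 + 3·0.1404 + 5·0.1768
 = 0.1872 + 0.1296 + 0.1632 + 0.2028 + 0.4212 + 0.884
 = 1.988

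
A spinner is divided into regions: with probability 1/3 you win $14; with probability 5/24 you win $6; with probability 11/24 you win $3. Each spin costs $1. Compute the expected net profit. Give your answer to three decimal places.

E[payout] = 14·1/3 + 6·5/24 + 3·11/24
 = 14/3 + 5/4 + 11/8
 = 175/24
Net = 175/24 - 1 = 151/24

6.292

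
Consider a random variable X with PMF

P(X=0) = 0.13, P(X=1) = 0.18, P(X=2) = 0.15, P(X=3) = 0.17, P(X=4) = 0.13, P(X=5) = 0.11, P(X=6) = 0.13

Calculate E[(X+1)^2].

18.5

E[(X+1)^2] = Σ (x+1)^2·P(X=x)
 = 1·0.13 + 4·0.18 + 9·0.15 + 16·0.17 + 25·0.13 + 36·0.11 + 49·0.13
 = 0.13 + 0.72 + 1.35 + 2.72 + 3.25 + 3.96 + 6.37
 = 18.5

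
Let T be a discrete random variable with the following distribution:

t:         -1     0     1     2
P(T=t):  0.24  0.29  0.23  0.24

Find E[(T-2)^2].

3.55

E[(T-2)^2] = Σ (t-2)^2·P(T=t)
 = 9·0.24 + 4·0.29 + 1·0.23 + 0·0.24
 = 2.16 + 1.16 + 0.23 + 0
 = 3.55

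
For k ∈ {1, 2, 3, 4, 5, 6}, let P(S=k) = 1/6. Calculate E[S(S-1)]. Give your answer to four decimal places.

E[S(S-1)] = Σ s(s-1)·P(S=s)
 = 0·1/6 + 2·1/6 + 6·1/6 + 12·1/6 + 20·1/6 + 30·1/6
 = 0 + 1/3 + 1 + 2 + 10/3 + 5
 = 35/3

11.6667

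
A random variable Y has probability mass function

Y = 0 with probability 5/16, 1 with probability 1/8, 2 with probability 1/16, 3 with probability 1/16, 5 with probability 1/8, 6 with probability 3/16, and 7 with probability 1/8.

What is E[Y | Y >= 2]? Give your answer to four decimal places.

P(Y >= 2) = 1/16 + 1/16 + 1/8 + 3/16 + 1/8 = 9/16.
E[Y | Y >= 2] = [2·1/16 + 3·1/16 + 5·1/8 + 6·3/16 + 7·1/8] / (9/16)
 = 47/16 / (9/16)
 = 47/9

5.2222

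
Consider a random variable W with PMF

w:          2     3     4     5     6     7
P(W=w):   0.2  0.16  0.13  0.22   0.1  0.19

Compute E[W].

E[W] = Σ w·P(W=w)
 = 2·0.2 + 3·0.16 + 4·0.13 + 5·0.22 + 6·0.1 + 7·0.19
 = 0.4 + 0.48 + 0.52 + 1.1 + 0.6 + 1.33
 = 4.43

4.43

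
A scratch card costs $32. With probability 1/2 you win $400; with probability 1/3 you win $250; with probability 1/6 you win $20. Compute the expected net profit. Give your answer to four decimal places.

E[payout] = 400·1/2 + 250·1/3 + 20·1/6
 = 200 + 250/3 + 10/3
 = 860/3
Net = 860/3 - 32 = 764/3

254.6667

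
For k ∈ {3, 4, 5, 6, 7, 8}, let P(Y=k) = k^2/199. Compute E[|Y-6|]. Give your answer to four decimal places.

E[|Y-6|] = Σ |y-6|·P(Y=y)
 = 3·9/199 + 2·16/199 + 1·25/199 + 0·36/199 + 1·49/199 + 2·64/199
 = 27/199 + 32/199 + 25/199 + 0 + 49/199 + 128/199
 = 261/199

1.3116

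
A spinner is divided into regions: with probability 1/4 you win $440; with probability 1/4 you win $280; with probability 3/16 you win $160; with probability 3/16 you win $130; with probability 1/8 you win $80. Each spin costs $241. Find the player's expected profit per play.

E[payout] = 440·1/4 + 280·1/4 + 160·3/16 + 130·3/16 + 80·1/8
 = 110 + 70 + 30 + 195/8 + 10
 = 1955/8
Net = 1955/8 - 241 = 27/8

3.375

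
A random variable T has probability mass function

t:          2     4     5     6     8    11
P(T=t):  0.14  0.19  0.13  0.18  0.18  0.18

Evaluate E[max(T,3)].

E[max(T,3)] = Σ max(t,3)·P(T=t)
 = 3·0.14 + 4·0.19 + 5·0.13 + 6·0.18 + 8·0.18 + 11·0.18
 = 0.42 + 0.76 + 0.65 + 1.08 + 1.44 + 1.98
 = 6.33

6.33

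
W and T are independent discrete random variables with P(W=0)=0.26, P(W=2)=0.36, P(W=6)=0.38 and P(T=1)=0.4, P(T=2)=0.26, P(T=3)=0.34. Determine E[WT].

E[WT] = Σ_w Σ_t wt · P(W=w)P(T=t)
 = 0·0.104 + 0·0.0676 + 0·0.0884 + 2·0.144 + 4·0.0936 + 6·0.1224 + 6·0.152 + 12·0.0988 + 18·0.1292
 = 0 + 0 + 0 + 0.288 + 0.3744 + 0.7344 + 0.912 + 1.1856 + 2.3256
 = 5.82

5.82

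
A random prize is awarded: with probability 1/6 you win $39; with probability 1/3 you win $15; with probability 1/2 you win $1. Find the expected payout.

12

E[payout] = 39·1/6 + 15·1/3 + 1·1/2
 = 13/2 + 5 + 1/2
 = 12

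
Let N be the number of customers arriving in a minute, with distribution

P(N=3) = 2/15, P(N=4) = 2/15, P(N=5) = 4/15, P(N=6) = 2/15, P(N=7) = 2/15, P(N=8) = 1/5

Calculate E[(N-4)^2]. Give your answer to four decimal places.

E[(N-4)^2] = Σ (n-4)^2·P(N=n)
 = 1·2/15 + 0·2/15 + 1·4/15 + 4·2/15 + 9·2/15 + 16·1/5
 = 2/15 + 0 + 4/15 + 8/15 + 6/5 + 16/5
 = 16/3

5.3333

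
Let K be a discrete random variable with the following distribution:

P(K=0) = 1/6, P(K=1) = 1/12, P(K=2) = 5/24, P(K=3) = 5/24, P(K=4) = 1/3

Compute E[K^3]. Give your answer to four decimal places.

E[K^3] = Σ k^3·P(K=k)
 = 0·1/6 + 1·1/12 + 8·5/24 + 27·5/24 + 64·1/3
 = 0 + 1/12 + 5/3 + 45/8 + 64/3
 = 689/24

28.7083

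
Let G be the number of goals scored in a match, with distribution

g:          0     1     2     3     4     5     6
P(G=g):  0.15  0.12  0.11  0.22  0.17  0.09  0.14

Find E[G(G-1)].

E[G(G-1)] = Σ g(g-1)·P(G=g)
 = 0·0.15 + 0·0.12 + 2·0.11 + 6·0.22 + 12·0.17 + 20·0.09 + 30·0.14
 = 0 + 0 + 0.22 + 1.32 + 2.04 + 1.8 + 4.2
 = 9.58

9.58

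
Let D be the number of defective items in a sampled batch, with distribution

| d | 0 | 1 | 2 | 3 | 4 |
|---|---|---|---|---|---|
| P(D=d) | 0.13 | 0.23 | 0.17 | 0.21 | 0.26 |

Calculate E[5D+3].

14.2

E[5D+3] = Σ (5d+3)·P(D=d)
 = 3·0.13 + 8·0.23 + 13·0.17 + 18·0.21 + 23·0.26
 = 0.39 + 1.84 + 2.21 + 3.78 + 5.98
 = 14.2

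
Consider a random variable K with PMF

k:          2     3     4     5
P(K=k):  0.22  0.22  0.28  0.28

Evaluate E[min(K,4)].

3.34

E[min(K,4)] = Σ min(k,4)·P(K=k)
 = 2·0.22 + 3·0.22 + 4·0.28 + 4·0.28
 = 0.44 + 0.66 + 1.12 + 1.12
 = 3.34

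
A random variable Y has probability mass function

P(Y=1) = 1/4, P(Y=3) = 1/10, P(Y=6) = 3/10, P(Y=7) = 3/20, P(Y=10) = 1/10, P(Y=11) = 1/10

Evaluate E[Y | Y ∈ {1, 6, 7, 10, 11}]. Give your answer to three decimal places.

P(Y ∈ {1, 6, 7, 10, 11}) = 1/4 + 3/10 + 3/20 + 1/10 + 1/10 = 9/10.
E[Y | Y ∈ {1, 6, 7, 10, 11}] = [1·1/4 + 6·3/10 + 7·3/20 + 10·1/10 + 11·1/10] / (9/10)
 = 26/5 / (9/10)
 = 52/9

5.778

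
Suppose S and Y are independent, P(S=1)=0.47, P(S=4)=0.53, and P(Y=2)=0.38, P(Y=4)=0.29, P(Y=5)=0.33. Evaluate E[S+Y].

E[S+Y] = Σ_s Σ_y (s+y) · P(S=s)P(Y=y)
 = 3·0.1786 + 5·0.1363 + 6·0.1551 + 6·0.2014 + 8·0.1537 + 9·0.1749
 = 0.5358 + 0.6815 + 0.9306 + 1.2084 + 1.2296 + 1.5741
 = 6.16

6.16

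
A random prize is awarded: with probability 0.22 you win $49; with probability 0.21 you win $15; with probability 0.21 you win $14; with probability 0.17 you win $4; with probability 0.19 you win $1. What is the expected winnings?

E[payout] = 49·0.22 + 15·0.21 + 14·0.21 + 4·0.17 + 1·0.19
 = 10.78 + 3.15 + 2.94 + 0.68 + 0.19
 = 17.74

17.74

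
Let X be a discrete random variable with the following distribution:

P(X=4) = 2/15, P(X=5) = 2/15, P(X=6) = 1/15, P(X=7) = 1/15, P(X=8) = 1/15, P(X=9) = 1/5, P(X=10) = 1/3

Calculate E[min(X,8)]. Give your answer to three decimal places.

E[min(X,8)] = Σ min(x,8)·P(X=x)
 = 4·2/15 + 5·2/15 + 6·1/15 + 7·1/15 + 8·1/15 + 8·1/5 + 8·1/3
 = 8/15 + 2/3 + 2/5 + 7/15 + 8/15 + 8/5 + 8/3
 = 103/15

6.867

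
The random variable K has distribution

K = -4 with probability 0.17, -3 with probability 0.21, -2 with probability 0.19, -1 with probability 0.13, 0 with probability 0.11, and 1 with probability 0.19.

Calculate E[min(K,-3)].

E[min(K,-3)] = Σ min(k,-3)·P(K=k)
 = (-4)·0.17 + (-3)·0.21 + (-3)·0.19 + (-3)·0.13 + (-3)·0.11 + (-3)·0.19
 = (-0.68) + (-0.63) + (-0.57) + (-0.39) + (-0.33) + (-0.57)
 = -3.17

-3.17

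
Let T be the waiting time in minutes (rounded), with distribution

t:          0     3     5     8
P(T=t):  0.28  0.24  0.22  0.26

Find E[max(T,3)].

E[max(T,3)] = Σ max(t,3)·P(T=t)
 = 3·0.28 + 3·0.24 + 5·0.22 + 8·0.26
 = 0.84 + 0.72 + 1.1 + 2.08
 = 4.74

4.74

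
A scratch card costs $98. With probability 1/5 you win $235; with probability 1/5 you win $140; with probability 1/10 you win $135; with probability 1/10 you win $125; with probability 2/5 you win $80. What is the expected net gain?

E[payout] = 235·1/5 + 140·1/5 + 135·1/10 + 125·1/10 + 80·2/5
 = 47 + 28 + 27/2 + 25/2 + 32
 = 133
Net = 133 - 98 = 35

35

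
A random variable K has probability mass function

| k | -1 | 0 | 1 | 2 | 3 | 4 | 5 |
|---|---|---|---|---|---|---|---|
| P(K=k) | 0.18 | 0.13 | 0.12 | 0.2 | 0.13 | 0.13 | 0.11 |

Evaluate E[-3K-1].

-6.4

E[-3K-1] = Σ (-3k-1)·P(K=k)
 = 2·0.18 + (-1)·0.13 + (-4)·0.12 + (-7)·0.2 + (-10)·0.13 + (-13)·0.13 + (-16)·0.11
 = 0.36 + (-0.13) + (-0.48) + (-1.4) + (-1.3) + (-1.69) + (-1.76)
 = -6.4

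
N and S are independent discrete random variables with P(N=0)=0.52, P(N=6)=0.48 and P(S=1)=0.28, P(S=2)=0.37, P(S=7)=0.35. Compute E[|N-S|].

3.3548

E[|N-S|] = Σ_n Σ_s |n-s| · P(N=n)P(S=s)
 = 1·0.1456 + 2·0.1924 + 7·0.182 + 5·0.1344 + 4·0.1776 + 1·0.168
 = 0.1456 + 0.3848 + 1.274 + 0.672 + 0.7104 + 0.168
 = 3.3548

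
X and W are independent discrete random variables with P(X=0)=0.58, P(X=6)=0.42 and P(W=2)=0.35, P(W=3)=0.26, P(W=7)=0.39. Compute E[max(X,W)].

E[max(X,W)] = Σ_x Σ_w max(x,w) · P(X=x)P(W=w)
 = 2·0.203 + 3·0.1508 + 7·0.2262 + 6·0.147 + 6·0.1092 + 7·0.1638
 = 0.406 + 0.4524 + 1.5834 + 0.882 + 0.6552 + 1.1466
 = 5.1256

5.1256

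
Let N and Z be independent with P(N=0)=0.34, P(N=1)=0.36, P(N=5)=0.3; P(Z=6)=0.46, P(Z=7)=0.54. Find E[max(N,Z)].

6.54

E[max(N,Z)] = Σ_n Σ_z max(n,z) · P(N=n)P(Z=z)
 = 6·0.1564 + 7·0.1836 + 6·0.1656 + 7·0.1944 + 6·0.138 + 7·0.162
 = 0.9384 + 1.2852 + 0.9936 + 1.3608 + 0.828 + 1.134
 = 6.54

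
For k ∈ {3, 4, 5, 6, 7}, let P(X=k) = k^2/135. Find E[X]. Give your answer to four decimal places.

E[X] = Σ x·P(X=x)
 = 3·1/15 + 4·16/135 + 5·5/27 + 6·4/15 + 7·49/135
 = 1/5 + 64/135 + 25/27 + 8/5 + 343/135
 = 155/27

5.7407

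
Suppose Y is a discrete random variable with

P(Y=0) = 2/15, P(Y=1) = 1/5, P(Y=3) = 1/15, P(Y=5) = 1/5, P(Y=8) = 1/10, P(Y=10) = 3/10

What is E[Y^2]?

E[Y^2] = Σ y^2·P(Y=y)
 = 0·2/15 + 1·1/5 + 9·1/15 + 25·1/5 + 64·1/10 + 100·3/10
 = 0 + 1/5 + 3/5 + 5 + 32/5 + 30
 = 211/5

42.2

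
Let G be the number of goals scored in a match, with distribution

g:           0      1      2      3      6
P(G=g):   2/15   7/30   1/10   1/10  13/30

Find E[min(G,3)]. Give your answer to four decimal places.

E[min(G,3)] = Σ min(g,3)·P(G=g)
 = 0·2/15 + 1·7/30 + 2·1/10 + 3·1/10 + 3·13/30
 = 0 + 7/30 + 1/5 + 3/10 + 13/10
 = 61/30

2.0333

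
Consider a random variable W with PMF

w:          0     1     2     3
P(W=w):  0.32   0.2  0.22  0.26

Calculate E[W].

1.42

E[W] = Σ w·P(W=w)
 = 0·0.32 + 1·0.2 + 2·0.22 + 3·0.26
 = 0 + 0.2 + 0.44 + 0.78
 = 1.42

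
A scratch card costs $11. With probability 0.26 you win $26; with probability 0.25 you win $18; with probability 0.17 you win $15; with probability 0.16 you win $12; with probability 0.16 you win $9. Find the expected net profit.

6.17

E[payout] = 26·0.26 + 18·0.25 + 15·0.17 + 12·0.16 + 9·0.16
 = 6.76 + 4.5 + 2.55 + 1.92 + 1.44
 = 17.17
Net = 17.17 - 11 = 6.17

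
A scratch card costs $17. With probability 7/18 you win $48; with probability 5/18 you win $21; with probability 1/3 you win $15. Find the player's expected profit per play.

12.5

E[payout] = 48·7/18 + 21·5/18 + 15·1/3
 = 56/3 + 35/6 + 5
 = 59/2
Net = 59/2 - 17 = 25/2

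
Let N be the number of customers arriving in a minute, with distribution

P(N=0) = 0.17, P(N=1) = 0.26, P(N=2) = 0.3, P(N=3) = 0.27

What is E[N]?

E[N] = Σ n·P(N=n)
 = 0·0.17 + 1·0.26 + 2·0.3 + 3·0.27
 = 0 + 0.26 + 0.6 + 0.81
 = 1.67

1.67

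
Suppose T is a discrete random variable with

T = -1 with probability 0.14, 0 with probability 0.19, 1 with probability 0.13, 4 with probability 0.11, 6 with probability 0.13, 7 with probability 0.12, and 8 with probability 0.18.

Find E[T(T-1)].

20.62

E[T(T-1)] = Σ t(t-1)·P(T=t)
 = 2·0.14 + 0·0.19 + 0·0.13 + 12·0.11 + 30·0.13 + 42·0.12 + 56·0.18
 = 0.28 + 0 + 0 + 1.32 + 3.9 + 5.04 + 10.08
 = 20.62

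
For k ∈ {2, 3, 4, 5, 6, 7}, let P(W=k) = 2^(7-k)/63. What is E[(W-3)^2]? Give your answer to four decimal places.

E[(W-3)^2] = Σ (w-3)^2·P(W=w)
 = 1·32/63 + 0·16/63 + 1·8/63 + 4·4/63 + 9·2/63 + 16·1/63
 = 32/63 + 0 + 8/63 + 16/63 + 2/7 + 16/63
 = 10/7

1.4286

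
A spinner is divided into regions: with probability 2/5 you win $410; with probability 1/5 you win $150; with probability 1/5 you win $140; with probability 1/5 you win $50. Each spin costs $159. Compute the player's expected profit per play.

73

E[payout] = 410·2/5 + 150·1/5 + 140·1/5 + 50·1/5
 = 164 + 30 + 28 + 10
 = 232
Net = 232 - 159 = 73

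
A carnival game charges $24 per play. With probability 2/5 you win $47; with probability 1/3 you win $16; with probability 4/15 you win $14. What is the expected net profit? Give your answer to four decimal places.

E[payout] = 47·2/5 + 16·1/3 + 14·4/15
 = 94/5 + 16/3 + 56/15
 = 418/15
Net = 418/15 - 24 = 58/15

3.8667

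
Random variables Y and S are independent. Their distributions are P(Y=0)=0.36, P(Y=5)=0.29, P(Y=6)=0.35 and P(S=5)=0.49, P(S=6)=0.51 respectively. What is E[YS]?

E[YS] = Σ_y Σ_s ys · P(Y=y)P(S=s)
 = 0·0.1764 + 0·0.1836 + 25·0.1421 + 30·0.1479 + 30·0.1715 + 36·0.1785
 = 0 + 0 + 3.5525 + 4.437 + 5.145 + 6.426
 = 19.5605

19.5605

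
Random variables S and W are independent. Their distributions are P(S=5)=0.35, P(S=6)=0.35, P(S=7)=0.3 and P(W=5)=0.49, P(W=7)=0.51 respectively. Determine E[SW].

35.819

E[SW] = Σ_s Σ_w sw · P(S=s)P(W=w)
 = 25·0.1715 + 35·0.1785 + 30·0.1715 + 42·0.1785 + 35·0.147 + 49·0.153
 = 4.2875 + 6.2475 + 5.145 + 7.497 + 5.145 + 7.497
 = 35.819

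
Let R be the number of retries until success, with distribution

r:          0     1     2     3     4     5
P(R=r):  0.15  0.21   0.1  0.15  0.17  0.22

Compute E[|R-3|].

E[|R-3|] = Σ |r-3|·P(R=r)
 = 3·0.15 + 2·0.21 + 1·0.1 + 0·0.15 + 1·0.17 + 2·0.22
 = 0.45 + 0.42 + 0.1 + 0 + 0.17 + 0.44
 = 1.58

1.58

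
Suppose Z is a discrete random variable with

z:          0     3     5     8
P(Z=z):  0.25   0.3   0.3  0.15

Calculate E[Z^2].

19.8

E[Z^2] = Σ z^2·P(Z=z)
 = 0·0.25 + 9·0.3 + 25·0.3 + 64·0.15
 = 0 + 2.7 + 7.5 + 9.6
 = 19.8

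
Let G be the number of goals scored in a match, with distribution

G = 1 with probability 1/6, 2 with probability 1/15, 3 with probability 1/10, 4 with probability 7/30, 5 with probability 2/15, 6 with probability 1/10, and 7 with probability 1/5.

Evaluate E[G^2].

E[G^2] = Σ g^2·P(G=g)
 = 1·1/6 + 4·1/15 + 9·1/10 + 16·7/30 + 25·2/15 + 36·1/10 + 49·1/5
 = 1/6 + 4/15 + 9/10 + 56/15 + 10/3 + 18/5 + 49/5
 = 109/5

21.8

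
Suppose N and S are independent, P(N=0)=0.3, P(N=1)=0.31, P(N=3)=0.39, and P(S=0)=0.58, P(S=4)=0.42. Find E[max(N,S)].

E[max(N,S)] = Σ_n Σ_s max(n,s) · P(N=n)P(S=s)
 = 0·0.174 + 4·0.126 + 1·0.1798 + 4·0.1302 + 3·0.2262 + 4·0.1638
 = 0 + 0.504 + 0.1798 + 0.5208 + 0.6786 + 0.6552
 = 2.5384

2.5384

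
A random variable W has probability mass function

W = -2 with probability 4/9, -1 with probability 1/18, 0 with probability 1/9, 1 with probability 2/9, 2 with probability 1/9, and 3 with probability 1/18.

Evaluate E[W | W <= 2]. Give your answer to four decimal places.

-0.5294

P(W <= 2) = 4/9 + 1/18 + 1/9 + 2/9 + 1/9 = 17/18.
E[W | W <= 2] = [(-2)·4/9 + (-1)·1/18 + 0·1/9 + 1·2/9 + 2·1/9] / (17/18)
 = -1/2 / (17/18)
 = -9/17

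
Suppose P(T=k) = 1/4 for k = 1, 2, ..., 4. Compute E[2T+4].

9

E[2T+4] = Σ (2t+4)·P(T=t)
 = 6·1/4 + 8·1/4 + 10·1/4 + 12·1/4
 = 3/2 + 2 + 5/2 + 3
 = 9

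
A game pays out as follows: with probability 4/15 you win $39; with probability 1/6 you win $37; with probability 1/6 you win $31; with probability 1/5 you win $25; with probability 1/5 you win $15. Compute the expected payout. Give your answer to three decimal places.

29.733

E[payout] = 39·4/15 + 37·1/6 + 31·1/6 + 25·1/5 + 15·1/5
 = 52/5 + 37/6 + 31/6 + 5 + 3
 = 446/15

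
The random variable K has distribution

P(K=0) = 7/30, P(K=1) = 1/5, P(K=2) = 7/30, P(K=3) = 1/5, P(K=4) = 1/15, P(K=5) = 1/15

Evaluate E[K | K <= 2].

P(K <= 2) = 7/30 + 1/5 + 7/30 = 2/3.
E[K | K <= 2] = [0·7/30 + 1·1/5 + 2·7/30] / (2/3)
 = 2/3 / (2/3)
 = 1

1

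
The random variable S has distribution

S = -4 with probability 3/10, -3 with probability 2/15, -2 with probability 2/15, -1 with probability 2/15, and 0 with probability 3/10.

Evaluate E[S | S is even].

-2

P(S is even) = 3/10 + 2/15 + 3/10 = 11/15.
E[S | S is even] = [(-4)·3/10 + (-2)·2/15 + 0·3/10] / (11/15)
 = -22/15 / (11/15)
 = -2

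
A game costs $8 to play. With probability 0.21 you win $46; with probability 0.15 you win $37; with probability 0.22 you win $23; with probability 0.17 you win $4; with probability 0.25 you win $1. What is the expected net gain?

13.2

E[payout] = 46·0.21 + 37·0.15 + 23·0.22 + 4·0.17 + 1·0.25
 = 9.66 + 5.55 + 5.06 + 0.68 + 0.25
 = 21.2
Net = 21.2 - 8 = 13.2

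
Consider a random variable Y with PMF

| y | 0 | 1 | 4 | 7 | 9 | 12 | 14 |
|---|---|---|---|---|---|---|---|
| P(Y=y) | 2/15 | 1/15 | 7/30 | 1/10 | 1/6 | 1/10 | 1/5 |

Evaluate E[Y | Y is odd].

6.8

P(Y is odd) = 1/15 + 1/10 + 1/6 = 1/3.
E[Y | Y is odd] = [1·1/15 + 7·1/10 + 9·1/6] / (1/3)
 = 34/15 / (1/3)
 = 34/5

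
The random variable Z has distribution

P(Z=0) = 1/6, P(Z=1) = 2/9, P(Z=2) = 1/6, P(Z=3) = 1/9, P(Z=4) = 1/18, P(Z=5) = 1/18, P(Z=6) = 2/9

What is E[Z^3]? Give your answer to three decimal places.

63.056

E[Z^3] = Σ z^3·P(Z=z)
 = 0·1/6 + 1·2/9 + 8·1/6 + 27·1/9 + 64·1/18 + 125·1/18 + 216·2/9
 = 0 + 2/9 + 4/3 + 3 + 32/9 + 125/18 + 48
 = 1135/18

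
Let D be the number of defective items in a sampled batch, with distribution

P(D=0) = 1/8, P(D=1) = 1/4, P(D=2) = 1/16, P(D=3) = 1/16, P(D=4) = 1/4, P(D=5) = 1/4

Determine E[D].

E[D] = Σ d·P(D=d)
 = 0·1/8 + 1·1/4 + 2·1/16 + 3·1/16 + 4·1/4 + 5·1/4
 = 0 + 1/4 + 1/8 + 3/16 + 1 + 5/4
 = 45/16

2.8125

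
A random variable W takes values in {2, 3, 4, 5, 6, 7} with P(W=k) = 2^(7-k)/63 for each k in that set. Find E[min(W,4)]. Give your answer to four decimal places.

E[min(W,4)] = Σ min(w,4)·P(W=w)
 = 2·32/63 + 3·16/63 + 4·8/63 + 4·4/63 + 4·2/63 + 4·1/63
 = 64/63 + 16/21 + 32/63 + 16/63 + 8/63 + 4/63
 = 172/63

2.7302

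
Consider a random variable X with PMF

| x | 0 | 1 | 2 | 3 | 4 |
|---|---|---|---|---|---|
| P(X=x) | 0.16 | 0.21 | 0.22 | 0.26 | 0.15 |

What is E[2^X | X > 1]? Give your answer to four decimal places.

8.5079

P(X > 1) = 0.22 + 0.26 + 0.15 = 0.63.
E[2^X | X > 1] = [4·0.22 + 8·0.26 + 16·0.15] / 0.63
 = 5.36 / 0.63
 = 536/63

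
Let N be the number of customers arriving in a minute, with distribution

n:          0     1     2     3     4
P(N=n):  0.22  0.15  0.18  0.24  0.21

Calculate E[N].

2.07

E[N] = Σ n·P(N=n)
 = 0·0.22 + 1·0.15 + 2·0.18 + 3·0.24 + 4·0.21
 = 0 + 0.15 + 0.36 + 0.72 + 0.84
 = 2.07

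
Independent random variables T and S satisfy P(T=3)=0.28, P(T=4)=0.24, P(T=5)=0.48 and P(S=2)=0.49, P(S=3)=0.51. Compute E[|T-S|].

E[|T-S|] = Σ_t Σ_s |t-s| · P(T=t)P(S=s)
 = 1·0.1372 + 0·0.1428 + 2·0.1176 + 1·0.1224 + 3·0.2352 + 2·0.2448
 = 0.1372 + 0 + 0.2352 + 0.1224 + 0.7056 + 0.4896
 = 1.69

1.69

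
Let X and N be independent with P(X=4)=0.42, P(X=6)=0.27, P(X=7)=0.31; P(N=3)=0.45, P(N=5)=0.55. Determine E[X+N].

E[X+N] = Σ_x Σ_n (x+n) · P(X=x)P(N=n)
 = 7·0.189 + 9·0.231 + 9·0.1215 + 11·0.1485 + 10·0.1395 + 12·0.1705
 = 1.323 + 2.079 + 1.0935 + 1.6335 + 1.395 + 2.046
 = 9.57

9.57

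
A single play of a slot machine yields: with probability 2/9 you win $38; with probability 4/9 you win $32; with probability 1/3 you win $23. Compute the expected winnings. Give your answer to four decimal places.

30.3333

E[payout] = 38·2/9 + 32·4/9 + 23·1/3
 = 76/9 + 128/9 + 23/3
 = 91/3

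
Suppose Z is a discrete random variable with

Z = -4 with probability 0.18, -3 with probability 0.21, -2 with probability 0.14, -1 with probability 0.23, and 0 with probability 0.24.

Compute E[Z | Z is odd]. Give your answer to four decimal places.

-1.9545

P(Z is odd) = 0.21 + 0.23 = 0.44.
E[Z | Z is odd] = [(-3)·0.21 + (-1)·0.23] / 0.44
 = -0.86 / 0.44
 = -43/22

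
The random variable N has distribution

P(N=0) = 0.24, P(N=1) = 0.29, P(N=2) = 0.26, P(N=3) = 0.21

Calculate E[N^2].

3.22

E[N^2] = Σ n^2·P(N=n)
 = 0·0.24 + 1·0.29 + 4·0.26 + 9·0.21
 = 0 + 0.29 + 1.04 + 1.89
 = 3.22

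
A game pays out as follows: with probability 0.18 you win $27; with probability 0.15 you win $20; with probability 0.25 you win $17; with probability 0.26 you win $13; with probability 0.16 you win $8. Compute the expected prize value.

E[payout] = 27·0.18 + 20·0.15 + 17·0.25 + 13·0.26 + 8·0.16
 = 4.86 + 3 + 4.25 + 3.38 + 1.28
 = 16.77

16.77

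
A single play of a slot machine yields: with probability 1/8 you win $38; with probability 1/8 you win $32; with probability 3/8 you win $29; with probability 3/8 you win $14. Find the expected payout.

24.875

E[payout] = 38·1/8 + 32·1/8 + 29·3/8 + 14·3/8
 = 19/4 + 4 + 87/8 + 21/4
 = 199/8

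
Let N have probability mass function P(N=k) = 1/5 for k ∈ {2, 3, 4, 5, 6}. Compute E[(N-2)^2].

E[(N-2)^2] = Σ (n-2)^2·P(N=n)
 = 0·1/5 + 1·1/5 + 4·1/5 + 9·1/5 + 16·1/5
 = 0 + 1/5 + 4/5 + 9/5 + 16/5
 = 6

6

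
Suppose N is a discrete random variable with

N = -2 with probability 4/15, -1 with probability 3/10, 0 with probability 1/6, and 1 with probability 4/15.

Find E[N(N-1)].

2.2

E[N(N-1)] = Σ n(n-1)·P(N=n)
 = 6·4/15 + 2·3/10 + 0·1/6 + 0·4/15
 = 8/5 + 3/5 + 0 + 0
 = 11/5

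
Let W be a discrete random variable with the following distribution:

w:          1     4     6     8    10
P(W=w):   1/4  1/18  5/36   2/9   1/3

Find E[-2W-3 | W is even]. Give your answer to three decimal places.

-19.444

P(W is even) = 1/18 + 5/36 + 2/9 + 1/3 = 3/4.
E[-2W-3 | W is even] = [(-11)·1/18 + (-15)·5/36 + (-19)·2/9 + (-23)·1/3] / (3/4)
 = -175/12 / (3/4)
 = -175/9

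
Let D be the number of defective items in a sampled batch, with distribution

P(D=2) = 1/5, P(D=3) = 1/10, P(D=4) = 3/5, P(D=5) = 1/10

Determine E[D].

3.6

E[D] = Σ d·P(D=d)
 = 2·1/5 + 3·1/10 + 4·3/5 + 5·1/10
 = 2/5 + 3/10 + 12/5 + 1/2
 = 18/5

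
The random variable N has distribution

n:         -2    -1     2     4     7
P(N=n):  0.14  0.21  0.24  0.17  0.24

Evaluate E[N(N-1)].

E[N(N-1)] = Σ n(n-1)·P(N=n)
 = 6·0.14 + 2·0.21 + 2·0.24 + 12·0.17 + 42·0.24
 = 0.84 + 0.42 + 0.48 + 2.04 + 10.08
 = 13.86

13.86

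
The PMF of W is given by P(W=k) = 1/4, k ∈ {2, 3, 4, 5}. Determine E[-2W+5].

E[-2W+5] = Σ (-2w+5)·P(W=w)
 = 1·1/4 + (-1)·1/4 + (-3)·1/4 + (-5)·1/4
 = 1/4 + (-1/4) + (-3/4) + (-5/4)
 = -2

-2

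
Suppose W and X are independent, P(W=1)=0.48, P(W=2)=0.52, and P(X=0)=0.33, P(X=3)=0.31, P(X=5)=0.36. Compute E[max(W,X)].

3.2316

E[max(W,X)] = Σ_w Σ_x max(w,x) · P(W=w)P(X=x)
 = 1·0.1584 + 3·0.1488 + 5·0.1728 + 2·0.1716 + 3·0.1612 + 5·0.1872
 = 0.1584 + 0.4464 + 0.864 + 0.3432 + 0.4836 + 0.936
 = 3.2316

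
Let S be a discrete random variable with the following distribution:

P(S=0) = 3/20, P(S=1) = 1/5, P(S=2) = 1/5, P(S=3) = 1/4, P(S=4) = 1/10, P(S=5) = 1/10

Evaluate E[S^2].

7.35

E[S^2] = Σ s^2·P(S=s)
 = 0·3/20 + 1·1/5 + 4·1/5 + 9·1/4 + 16·1/10 + 25·1/10
 = 0 + 1/5 + 4/5 + 9/4 + 8/5 + 5/2
 = 147/20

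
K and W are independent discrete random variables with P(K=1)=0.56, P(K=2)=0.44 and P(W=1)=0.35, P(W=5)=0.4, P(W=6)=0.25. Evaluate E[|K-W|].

2.718

E[|K-W|] = Σ_k Σ_w |k-w| · P(K=k)P(W=w)
 = 0·0.196 + 4·0.224 + 5·0.14 + 1·0.154 + 3·0.176 + 4·0.11
 = 0 + 0.896 + 0.7 + 0.154 + 0.528 + 0.44
 = 2.718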